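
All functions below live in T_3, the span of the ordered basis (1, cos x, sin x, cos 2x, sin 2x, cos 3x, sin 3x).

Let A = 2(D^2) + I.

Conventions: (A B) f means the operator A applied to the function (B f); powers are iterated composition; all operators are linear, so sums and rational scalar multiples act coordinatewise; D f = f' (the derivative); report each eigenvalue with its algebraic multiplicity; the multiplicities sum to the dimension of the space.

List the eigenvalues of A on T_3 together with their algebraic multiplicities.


λ = -17 (multiplicity 2), λ = -7 (multiplicity 2), λ = -1 (multiplicity 2), λ = 1 (multiplicity 1)

image of 1: 1
image of cos x: -cos x
image of sin x: -sin x
image of cos 2x: -7cos 2x
image of sin 2x: -7sin 2x
image of cos 3x: -17cos 3x
image of sin 3x: -17sin 3x
the matrix is diagonal; its diagonal is (1, -1, -1, -7, -7, -17, -17)
for a triangular matrix the eigenvalues are the diagonal entries, with algebraic multiplicity their repetition count


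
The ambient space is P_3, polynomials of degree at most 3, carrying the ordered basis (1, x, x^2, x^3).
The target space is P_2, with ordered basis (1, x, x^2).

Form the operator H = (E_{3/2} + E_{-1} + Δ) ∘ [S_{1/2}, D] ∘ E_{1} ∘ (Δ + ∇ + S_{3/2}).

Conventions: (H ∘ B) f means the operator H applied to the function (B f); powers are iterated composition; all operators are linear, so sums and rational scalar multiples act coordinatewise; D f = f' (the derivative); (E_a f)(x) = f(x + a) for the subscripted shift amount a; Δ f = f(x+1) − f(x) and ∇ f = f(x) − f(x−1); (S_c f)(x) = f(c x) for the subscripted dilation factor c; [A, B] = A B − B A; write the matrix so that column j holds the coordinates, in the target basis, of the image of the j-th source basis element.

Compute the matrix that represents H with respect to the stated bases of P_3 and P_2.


the matrix is [[0, 3/2, 163/16, 10137/256]; [0, 0, 9/4, 1275/64]; [0, 0, 0, 81/32]] (rows listed top to bottom)

image of 1: 0
image of x: 3/2
image of x^2: (9/4)x + 163/16
image of x^3: (81/32)x^2 + (1275/64)x + 10137/256
each image's coordinates form column j of the matrix


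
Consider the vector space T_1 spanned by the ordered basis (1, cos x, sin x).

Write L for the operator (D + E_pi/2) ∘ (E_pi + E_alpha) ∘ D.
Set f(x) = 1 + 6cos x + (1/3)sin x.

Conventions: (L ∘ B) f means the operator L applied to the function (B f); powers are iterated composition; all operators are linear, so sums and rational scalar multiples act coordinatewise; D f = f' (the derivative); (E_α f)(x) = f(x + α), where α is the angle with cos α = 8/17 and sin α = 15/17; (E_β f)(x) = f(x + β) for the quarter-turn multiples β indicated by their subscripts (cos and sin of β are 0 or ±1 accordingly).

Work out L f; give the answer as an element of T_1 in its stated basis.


D f = (1/3)cos x - 6sin x
E_pi D f = -(1/3)cos x + 6sin x
E_alpha D f = -(262/51)cos x - (53/17)sin x
(E_pi + E_alpha) D f = -(93/17)cos x + (49/17)sin x
D (E_pi + E_alpha) D f = (49/17)cos x + (93/17)sin x
E_pi/2 (E_pi + E_alpha) D f = (49/17)cos x + (93/17)sin x
(D + E_pi/2) (E_pi + E_alpha) D f = (98/17)cos x + (186/17)sin x

the image equals g(x) = (98/17)cos x + (186/17)sin x


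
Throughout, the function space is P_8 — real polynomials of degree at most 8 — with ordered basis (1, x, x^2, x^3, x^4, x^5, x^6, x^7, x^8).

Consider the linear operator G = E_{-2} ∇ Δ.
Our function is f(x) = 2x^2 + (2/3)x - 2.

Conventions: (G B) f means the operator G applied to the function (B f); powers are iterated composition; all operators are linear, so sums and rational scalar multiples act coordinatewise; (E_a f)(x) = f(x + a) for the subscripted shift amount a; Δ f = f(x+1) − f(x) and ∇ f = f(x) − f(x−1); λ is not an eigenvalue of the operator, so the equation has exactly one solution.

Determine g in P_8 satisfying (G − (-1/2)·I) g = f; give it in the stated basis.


write g with unknown coordinates in the stated basis and equate coefficients in (G − (-1/2)·I) g = f
solving from the highest basis element down gives g = 4x^2 + (4/3)x - 20
check: G g = 8
so G g − (-1/2)·g = 2x^2 + (2/3)x - 2 = f ✓

the result is g(x) = 4x^2 + (4/3)x - 20


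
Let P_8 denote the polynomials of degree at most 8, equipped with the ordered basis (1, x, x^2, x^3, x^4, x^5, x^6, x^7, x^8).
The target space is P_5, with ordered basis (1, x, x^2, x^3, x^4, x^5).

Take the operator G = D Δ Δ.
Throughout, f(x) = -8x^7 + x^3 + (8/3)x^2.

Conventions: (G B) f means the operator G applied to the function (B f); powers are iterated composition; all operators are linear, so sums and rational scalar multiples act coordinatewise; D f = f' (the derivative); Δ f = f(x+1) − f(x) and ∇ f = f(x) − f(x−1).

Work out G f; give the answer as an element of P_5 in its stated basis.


Δ f = -56x^6 - 168x^5 - 280x^4 - 280x^3 - 165x^2 - (143/3)x - 13/3
Δ Δ f = -336x^5 - 1680x^4 - 3920x^3 - 5040x^2 - 3466x - 2990/3
D Δ Δ f = -1680x^4 - 6720x^3 - 11760x^2 - 10080x - 3466

g(x) = -1680x^4 - 6720x^3 - 11760x^2 - 10080x - 3466


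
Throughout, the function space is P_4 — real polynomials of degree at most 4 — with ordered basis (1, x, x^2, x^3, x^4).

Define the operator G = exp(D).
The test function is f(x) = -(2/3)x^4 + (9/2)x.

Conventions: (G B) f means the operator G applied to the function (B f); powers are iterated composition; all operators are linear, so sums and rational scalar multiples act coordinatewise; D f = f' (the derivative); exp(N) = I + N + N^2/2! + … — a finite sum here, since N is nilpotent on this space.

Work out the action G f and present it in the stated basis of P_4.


order-1 term: -(8/3)x^3 + 9/2
order-2 term: -4x^2
order-3 term: -(8/3)x
order-4 term: -2/3
the series for exp(D) f terminates at order 4
exp(D) f = -(2/3)x^4 - (8/3)x^3 - 4x^2 + (11/6)x + 23/6

the result is g(x) = -(2/3)x^4 - (8/3)x^3 - 4x^2 + (11/6)x + 23/6


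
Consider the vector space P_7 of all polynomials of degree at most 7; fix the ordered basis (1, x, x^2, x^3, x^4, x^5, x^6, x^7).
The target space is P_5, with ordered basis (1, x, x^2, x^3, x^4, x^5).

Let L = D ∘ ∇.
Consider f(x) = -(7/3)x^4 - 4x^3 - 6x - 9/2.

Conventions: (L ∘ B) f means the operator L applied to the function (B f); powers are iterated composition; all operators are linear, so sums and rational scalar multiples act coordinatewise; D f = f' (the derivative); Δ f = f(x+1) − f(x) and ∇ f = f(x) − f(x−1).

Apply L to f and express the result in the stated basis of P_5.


∇ f = -(28/3)x^3 + 2x^2 + (8/3)x - 23/3
D ∇ f = -28x^2 + 4x + 8/3

the image equals g(x) = -28x^2 + 4x + 8/3


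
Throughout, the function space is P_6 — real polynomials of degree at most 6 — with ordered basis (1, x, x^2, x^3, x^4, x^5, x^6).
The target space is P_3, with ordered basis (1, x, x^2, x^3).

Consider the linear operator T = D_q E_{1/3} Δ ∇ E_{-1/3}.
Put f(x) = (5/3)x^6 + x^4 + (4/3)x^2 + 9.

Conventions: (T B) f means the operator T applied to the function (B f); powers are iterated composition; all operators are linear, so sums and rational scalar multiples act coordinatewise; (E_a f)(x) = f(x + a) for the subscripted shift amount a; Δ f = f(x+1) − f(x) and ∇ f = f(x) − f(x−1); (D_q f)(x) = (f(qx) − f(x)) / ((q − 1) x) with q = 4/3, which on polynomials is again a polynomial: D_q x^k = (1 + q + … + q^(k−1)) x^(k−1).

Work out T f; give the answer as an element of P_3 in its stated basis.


E_{-1/3} f = (5/3)x^6 - (10/3)x^5 + (34/9)x^4 - (208/81)x^3 + (187/81)x^2 - (262/243)x + 20039/2187
∇ E_{-1/3} f = 10x^5 - (125/3)x^4 + (736/9)x^3 - (2395/27)x^2 + (4382/81)x - 3580/243
Δ ∇ E_{-1/3} f = 50x^4 - (200/3)x^3 + (286/3)x^2 - (1316/27)x + 1256/81
E_{1/3} (Δ ∇) E_{-1/3} f = 50x^4 + 62x^2 + 8
D_q E_{1/3} (Δ ∇) E_{-1/3} f = (8750/27)x^3 + (434/3)x

the result is g(x) = (8750/27)x^3 + (434/3)x


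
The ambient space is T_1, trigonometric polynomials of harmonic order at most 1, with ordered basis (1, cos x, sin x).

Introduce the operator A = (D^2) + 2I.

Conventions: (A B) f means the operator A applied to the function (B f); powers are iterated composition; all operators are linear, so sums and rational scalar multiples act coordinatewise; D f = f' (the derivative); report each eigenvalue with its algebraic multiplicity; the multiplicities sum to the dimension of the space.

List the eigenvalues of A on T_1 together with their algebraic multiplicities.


λ = 1 (multiplicity 2), λ = 2 (multiplicity 1)

image of 1: 2
image of cos x: cos x
image of sin x: sin x
the matrix is diagonal; its diagonal is (2, 1, 1)
for a triangular matrix the eigenvalues are the diagonal entries, with algebraic multiplicity their repetition count


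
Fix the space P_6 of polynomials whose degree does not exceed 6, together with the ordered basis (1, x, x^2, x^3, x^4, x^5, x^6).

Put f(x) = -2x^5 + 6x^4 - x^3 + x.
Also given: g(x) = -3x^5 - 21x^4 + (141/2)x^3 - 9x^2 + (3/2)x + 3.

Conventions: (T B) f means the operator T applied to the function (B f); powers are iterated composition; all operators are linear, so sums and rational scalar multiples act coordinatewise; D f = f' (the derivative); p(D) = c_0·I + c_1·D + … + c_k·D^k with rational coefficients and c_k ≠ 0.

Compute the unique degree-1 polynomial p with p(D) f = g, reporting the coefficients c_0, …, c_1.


D^0 f = -2x^5 + 6x^4 - x^3 + x
D^1 f = -10x^4 + 24x^3 - 3x^2 + 1
matching coefficients of g against c_0 f + c_1 Df + … from the top degree down determines the c_i
solution: c_0 = 3/2, c_1 = 3

c_0 = 3/2, c_1 = 3


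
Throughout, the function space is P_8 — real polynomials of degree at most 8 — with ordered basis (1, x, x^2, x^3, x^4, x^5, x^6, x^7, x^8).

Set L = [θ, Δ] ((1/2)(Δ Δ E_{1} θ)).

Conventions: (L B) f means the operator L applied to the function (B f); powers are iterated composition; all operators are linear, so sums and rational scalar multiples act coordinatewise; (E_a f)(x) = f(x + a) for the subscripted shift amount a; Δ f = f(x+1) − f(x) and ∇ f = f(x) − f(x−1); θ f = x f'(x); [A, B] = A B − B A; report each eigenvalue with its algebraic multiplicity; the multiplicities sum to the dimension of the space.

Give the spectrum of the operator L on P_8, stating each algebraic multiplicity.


image of 1: 0
image of x: 0
image of x^2: 0
image of x^3: -9
image of x^4: -48x - 144
image of x^5: -150x^2 - 900x - 1375
image of x^6: -360x^3 - 3240x^2 - 9900x - 10260
image of x^7: -735x^4 - 8820x^3 - 40425x^2 - 83790x - 66199
image of x^8: -1344x^5 - 20160x^4 - 123200x^3 - 383040x^2 - 605248x - 388416
the matrix is upper triangular; its diagonal is (0, 0, 0, 0, 0, 0, 0, 0, 0)
for a triangular matrix the eigenvalues are the diagonal entries, with algebraic multiplicity their repetition count

λ = 0 (multiplicity 9)


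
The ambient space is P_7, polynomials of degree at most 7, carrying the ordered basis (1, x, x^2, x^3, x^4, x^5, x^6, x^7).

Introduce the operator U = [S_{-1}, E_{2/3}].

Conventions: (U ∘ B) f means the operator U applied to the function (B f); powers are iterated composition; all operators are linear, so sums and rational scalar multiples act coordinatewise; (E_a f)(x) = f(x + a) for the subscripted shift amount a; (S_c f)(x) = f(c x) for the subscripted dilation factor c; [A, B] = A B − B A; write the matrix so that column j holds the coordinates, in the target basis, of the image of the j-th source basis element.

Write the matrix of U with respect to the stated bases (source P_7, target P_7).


image of 1: 0
image of x: 4/3
image of x^2: -(8/3)x
image of x^3: 4x^2 + 16/27
image of x^4: -(16/3)x^3 - (64/27)x
image of x^5: (20/3)x^4 + (160/27)x^2 + 64/243
image of x^6: -8x^5 - (320/27)x^3 - (128/81)x
image of x^7: (28/3)x^6 + (560/27)x^4 + (448/81)x^2 + 256/2187
each image's coordinates form column j of the matrix

the matrix is [[0, 4/3, 0, 16/27, 0, 64/243, 0, 256/2187]; [0, 0, -8/3, 0, -64/27, 0, -128/81, 0]; [0, 0, 0, 4, 0, 160/27, 0, 448/81]; [0, 0, 0, 0, -16/3, 0, -320/27, 0]; [0, 0, 0, 0, 0, 20/3, 0, 560/27]; [0, 0, 0, 0, 0, 0, -8, 0]; [0, 0, 0, 0, 0, 0, 0, 28/3]; [0, 0, 0, 0, 0, 0, 0, 0]] (rows listed top to bottom)


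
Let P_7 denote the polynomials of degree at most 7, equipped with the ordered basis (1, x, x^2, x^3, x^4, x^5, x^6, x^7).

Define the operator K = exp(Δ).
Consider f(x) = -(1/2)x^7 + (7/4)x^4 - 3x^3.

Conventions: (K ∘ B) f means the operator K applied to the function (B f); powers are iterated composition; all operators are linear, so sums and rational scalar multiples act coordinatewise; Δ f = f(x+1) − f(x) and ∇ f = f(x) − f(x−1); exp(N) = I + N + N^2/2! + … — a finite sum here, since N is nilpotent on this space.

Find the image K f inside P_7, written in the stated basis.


the result is g(x) = -(1/2)x^7 - (7/2)x^6 - 21x^5 - (343/4)x^4 - (517/2)x^3 - 534x^2 - (1387/2)x - 1709/4

order-1 term: -(7/2)x^6 - (21/2)x^5 - (35/2)x^4 - (21/2)x^3 - 9x^2 - (11/2)x - 7/4
order-2 term: -(21/2)x^5 - (105/2)x^4 - (245/2)x^3 - 147x^2 - (193/2)x - 113/4
order-3 term: -(35/2)x^4 - 105x^3 - (525/2)x^2 - 308x - 143
order-4 term: -(35/2)x^3 - 105x^2 - (455/2)x - 693/4
order-5 term: -(21/2)x^2 - (105/2)x - 70
order-6 term: -(7/2)x - 21/2
order-7 term: -1/2
the series for exp(Δ) f terminates at order 7
exp(Δ) f = -(1/2)x^7 - (7/2)x^6 - 21x^5 - (343/4)x^4 - (517/2)x^3 - 534x^2 - (1387/2)x - 1709/4


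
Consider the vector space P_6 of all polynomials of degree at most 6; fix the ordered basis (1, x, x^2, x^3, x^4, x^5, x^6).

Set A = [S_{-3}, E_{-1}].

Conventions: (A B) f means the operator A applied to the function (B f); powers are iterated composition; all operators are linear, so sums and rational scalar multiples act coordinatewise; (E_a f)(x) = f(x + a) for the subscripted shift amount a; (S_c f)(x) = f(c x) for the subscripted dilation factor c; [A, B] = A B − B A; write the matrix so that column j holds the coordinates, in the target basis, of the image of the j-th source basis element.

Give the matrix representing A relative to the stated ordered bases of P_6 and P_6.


the matrix is [[0, -4, -8, -28, -80, -244, -728]; [0, 0, 24, 72, 336, 1200, 4392]; [0, 0, 0, -108, -432, -2520, -10800]; [0, 0, 0, 0, 432, 2160, 15120]; [0, 0, 0, 0, 0, -1620, -9720]; [0, 0, 0, 0, 0, 0, 5832]; [0, 0, 0, 0, 0, 0, 0]] (rows listed top to bottom)

image of 1: 0
image of x: -4
image of x^2: 24x - 8
image of x^3: -108x^2 + 72x - 28
image of x^4: 432x^3 - 432x^2 + 336x - 80
image of x^5: -1620x^4 + 2160x^3 - 2520x^2 + 1200x - 244
image of x^6: 5832x^5 - 9720x^4 + 15120x^3 - 10800x^2 + 4392x - 728
each image's coordinates form column j of the matrix


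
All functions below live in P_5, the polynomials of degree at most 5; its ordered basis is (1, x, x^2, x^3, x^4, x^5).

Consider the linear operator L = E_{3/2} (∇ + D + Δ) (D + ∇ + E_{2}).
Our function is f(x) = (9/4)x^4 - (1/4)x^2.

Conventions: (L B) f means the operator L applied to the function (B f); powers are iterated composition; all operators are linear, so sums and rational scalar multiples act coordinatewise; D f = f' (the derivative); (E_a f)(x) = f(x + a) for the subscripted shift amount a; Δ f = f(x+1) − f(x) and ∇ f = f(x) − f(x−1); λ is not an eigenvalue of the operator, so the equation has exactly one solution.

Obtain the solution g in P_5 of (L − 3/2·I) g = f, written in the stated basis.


write g with unknown coordinates in the stated basis and equate coefficients in (L − 3/2·I) g = f
solving from the highest basis element down gives g = -(3/2)x^4 - 12x^3 - (1619/6)x^2 - (7501/3)x - 25747/2
check: L g = -18x^3 - 405x^2 - (7501/2)x - 77241/4
so L g − 3/2·g = (9/4)x^4 - (1/4)x^2 = f ✓

g(x) = -(3/2)x^4 - 12x^3 - (1619/6)x^2 - (7501/3)x - 25747/2


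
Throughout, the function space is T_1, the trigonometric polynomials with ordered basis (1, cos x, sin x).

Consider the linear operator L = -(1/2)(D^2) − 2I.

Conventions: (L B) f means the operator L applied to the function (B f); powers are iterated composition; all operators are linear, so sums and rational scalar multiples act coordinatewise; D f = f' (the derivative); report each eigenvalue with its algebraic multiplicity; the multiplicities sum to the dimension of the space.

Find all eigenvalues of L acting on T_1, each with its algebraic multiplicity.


λ = -2 (multiplicity 1), λ = -3/2 (multiplicity 2)

image of 1: -2
image of cos x: -(3/2)cos x
image of sin x: -(3/2)sin x
the matrix is diagonal; its diagonal is (-2, -3/2, -3/2)
for a triangular matrix the eigenvalues are the diagonal entries, with algebraic multiplicity their repetition count


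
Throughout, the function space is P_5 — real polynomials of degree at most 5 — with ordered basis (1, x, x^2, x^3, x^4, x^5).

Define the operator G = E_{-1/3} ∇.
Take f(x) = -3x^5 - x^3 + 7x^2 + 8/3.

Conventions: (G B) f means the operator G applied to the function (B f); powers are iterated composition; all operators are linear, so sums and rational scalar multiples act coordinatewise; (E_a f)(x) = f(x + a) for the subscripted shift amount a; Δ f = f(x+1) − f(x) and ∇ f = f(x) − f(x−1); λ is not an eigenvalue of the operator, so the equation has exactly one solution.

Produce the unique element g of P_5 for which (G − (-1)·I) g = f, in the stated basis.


the image equals g(x) = -3x^5 + 15x^4 - 111x^3 + 560x^2 - (16760/9)x + 84161/27

write g with unknown coordinates in the stated basis and equate coefficients in (G − (-1)·I) g = f
solving from the highest basis element down gives g = -3x^5 + 15x^4 - 111x^3 + 560x^2 - (16760/9)x + 84161/27
check: G g = -15x^4 + 110x^3 - 553x^2 + (16760/9)x - 84089/27
so G g − (-1)·g = -3x^5 - x^3 + 7x^2 + 8/3 = f ✓


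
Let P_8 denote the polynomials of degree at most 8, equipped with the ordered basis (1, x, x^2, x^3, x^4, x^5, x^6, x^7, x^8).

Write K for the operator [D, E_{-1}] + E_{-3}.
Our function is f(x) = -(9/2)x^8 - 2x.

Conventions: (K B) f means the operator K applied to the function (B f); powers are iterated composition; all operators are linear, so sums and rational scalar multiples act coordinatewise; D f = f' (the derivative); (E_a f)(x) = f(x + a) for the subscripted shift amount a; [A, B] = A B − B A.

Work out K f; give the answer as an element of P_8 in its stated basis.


the image equals g(x) = -(9/2)x^8 + 108x^7 - 1134x^6 + 6804x^5 - 25515x^4 + 61236x^3 - 91854x^2 + 78730x - 59037/2

E_{-1} f = -(9/2)x^8 + 36x^7 - 126x^6 + 252x^5 - 315x^4 + 252x^3 - 126x^2 + 34x - 5/2
D E_{-1} f = -36x^7 + 252x^6 - 756x^5 + 1260x^4 - 1260x^3 + 756x^2 - 252x + 34
D f = -36x^7 - 2
E_{-1} D f = -36x^7 + 252x^6 - 756x^5 + 1260x^4 - 1260x^3 + 756x^2 - 252x + 34
[D, E_{-1}] f = 0
E_{-3} f = -(9/2)x^8 + 108x^7 - 1134x^6 + 6804x^5 - 25515x^4 + 61236x^3 - 91854x^2 + 78730x - 59037/2
([D, E_{-1}] + E_{-3}) f = -(9/2)x^8 + 108x^7 - 1134x^6 + 6804x^5 - 25515x^4 + 61236x^3 - 91854x^2 + 78730x - 59037/2


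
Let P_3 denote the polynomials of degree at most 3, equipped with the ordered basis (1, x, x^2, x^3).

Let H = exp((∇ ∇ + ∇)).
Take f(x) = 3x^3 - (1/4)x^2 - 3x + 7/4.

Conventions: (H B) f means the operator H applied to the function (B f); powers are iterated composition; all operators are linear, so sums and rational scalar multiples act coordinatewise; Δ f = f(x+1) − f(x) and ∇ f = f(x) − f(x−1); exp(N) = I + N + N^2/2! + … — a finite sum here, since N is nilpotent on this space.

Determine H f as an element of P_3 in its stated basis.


the result is g(x) = 3x^3 + (35/4)x^2 + (29/2)x - 19/4

order-1 term: 9x^2 + (17/2)x - 73/4
order-2 term: 9x + 35/4
order-3 term: 3
the series for exp((∇ ∇ + ∇)) f terminates at order 3
exp((∇ ∇ + ∇)) f = 3x^3 + (35/4)x^2 + (29/2)x - 19/4


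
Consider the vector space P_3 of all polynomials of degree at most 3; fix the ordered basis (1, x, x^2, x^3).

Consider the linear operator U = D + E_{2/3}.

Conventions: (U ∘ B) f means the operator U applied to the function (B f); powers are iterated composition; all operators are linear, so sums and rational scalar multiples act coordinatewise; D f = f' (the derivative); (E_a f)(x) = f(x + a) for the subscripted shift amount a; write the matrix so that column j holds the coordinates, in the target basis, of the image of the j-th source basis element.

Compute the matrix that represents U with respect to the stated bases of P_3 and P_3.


image of 1: 1
image of x: x + 5/3
image of x^2: x^2 + (10/3)x + 4/9
image of x^3: x^3 + 5x^2 + (4/3)x + 8/27
each image's coordinates form column j of the matrix

the matrix is [[1, 5/3, 4/9, 8/27]; [0, 1, 10/3, 4/3]; [0, 0, 1, 5]; [0, 0, 0, 1]] (rows listed top to bottom)


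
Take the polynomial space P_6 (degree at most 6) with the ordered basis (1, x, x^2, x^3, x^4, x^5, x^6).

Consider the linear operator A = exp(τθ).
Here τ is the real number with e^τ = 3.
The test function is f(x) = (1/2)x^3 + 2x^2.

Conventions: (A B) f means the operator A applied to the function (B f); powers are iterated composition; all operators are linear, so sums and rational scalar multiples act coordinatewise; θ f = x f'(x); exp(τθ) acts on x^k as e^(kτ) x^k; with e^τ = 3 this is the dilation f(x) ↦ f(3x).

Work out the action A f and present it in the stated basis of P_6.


the result is g(x) = (27/2)x^3 + 18x^2

exp(τθ) x^k = e^(kτ) x^k; with e^τ = 3 this sends x^k to 3^k x^k
x^2 ↦ 9 x^2
x^3 ↦ 27 x^3
applying this coordinatewise to f: exp(τθ) f = (27/2)x^3 + 18x^2


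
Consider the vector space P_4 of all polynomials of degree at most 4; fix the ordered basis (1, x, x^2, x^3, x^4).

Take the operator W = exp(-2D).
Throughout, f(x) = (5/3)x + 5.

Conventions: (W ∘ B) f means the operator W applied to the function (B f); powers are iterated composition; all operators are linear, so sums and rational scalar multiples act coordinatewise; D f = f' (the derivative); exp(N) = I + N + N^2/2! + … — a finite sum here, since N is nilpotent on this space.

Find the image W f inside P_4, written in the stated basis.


the result is g(x) = (5/3)x + 5/3

order-1 term: -10/3
the series for exp(-2D) f terminates at order 1
exp(-2D) f = (5/3)x + 5/3


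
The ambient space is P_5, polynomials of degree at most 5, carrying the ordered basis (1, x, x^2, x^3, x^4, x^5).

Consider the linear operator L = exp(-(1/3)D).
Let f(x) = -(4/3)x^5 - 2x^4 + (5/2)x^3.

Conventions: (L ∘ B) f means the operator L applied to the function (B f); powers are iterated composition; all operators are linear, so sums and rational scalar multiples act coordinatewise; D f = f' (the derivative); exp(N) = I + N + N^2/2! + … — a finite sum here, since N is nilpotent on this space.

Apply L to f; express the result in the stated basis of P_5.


the result is g(x) = -(4/3)x^5 + (2/9)x^4 + (199/54)x^3 - (541/162)x^2 + (509/486)x - 163/1458

order-1 term: (20/9)x^4 + (8/3)x^3 - (5/2)x^2
order-2 term: -(40/27)x^3 - (4/3)x^2 + (5/6)x
order-3 term: (40/81)x^2 + (8/27)x - 5/54
order-4 term: -(20/243)x - 2/81
order-5 term: 4/729
the series for exp(-(1/3)D) f terminates at order 5
exp(-(1/3)D) f = -(4/3)x^5 + (2/9)x^4 + (199/54)x^3 - (541/162)x^2 + (509/486)x - 163/1458


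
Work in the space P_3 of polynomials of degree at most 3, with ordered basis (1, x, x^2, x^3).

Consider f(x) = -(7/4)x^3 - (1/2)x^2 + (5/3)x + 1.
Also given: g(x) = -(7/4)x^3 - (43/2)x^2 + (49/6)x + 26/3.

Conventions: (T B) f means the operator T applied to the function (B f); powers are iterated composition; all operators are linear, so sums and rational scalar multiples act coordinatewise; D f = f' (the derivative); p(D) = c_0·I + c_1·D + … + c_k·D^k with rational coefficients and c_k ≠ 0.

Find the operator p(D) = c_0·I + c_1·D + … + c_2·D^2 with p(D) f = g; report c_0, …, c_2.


p(D) = I + 4·D − D^2, i.e. c_0 = 1, c_1 = 4, c_2 = -1

D^0 f = -(7/4)x^3 - (1/2)x^2 + (5/3)x + 1
D^1 f = -(21/4)x^2 - x + 5/3
D^2 f = -(21/2)x - 1
matching coefficients of g against c_0 f + c_1 Df + … from the top degree down determines the c_i
solution: c_0 = 1, c_1 = 4, c_2 = -1


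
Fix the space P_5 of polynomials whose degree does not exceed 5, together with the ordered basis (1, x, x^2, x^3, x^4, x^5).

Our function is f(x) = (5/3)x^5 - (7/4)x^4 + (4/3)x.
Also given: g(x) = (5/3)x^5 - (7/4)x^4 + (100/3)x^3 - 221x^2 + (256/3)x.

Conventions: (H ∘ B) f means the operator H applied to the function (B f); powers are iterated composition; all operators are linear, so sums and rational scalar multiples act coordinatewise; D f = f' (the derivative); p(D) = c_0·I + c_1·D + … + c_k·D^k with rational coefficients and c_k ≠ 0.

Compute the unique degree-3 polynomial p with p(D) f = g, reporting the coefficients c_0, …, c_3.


c_0 = 1, c_1 = 0, c_2 = 1, c_3 = -2

D^0 f = (5/3)x^5 - (7/4)x^4 + (4/3)x
D^1 f = (25/3)x^4 - 7x^3 + 4/3
D^2 f = (100/3)x^3 - 21x^2
D^3 f = 100x^2 - 42x
matching coefficients of g against c_0 f + c_1 Df + … from the top degree down determines the c_i
solution: c_0 = 1, c_1 = 0, c_2 = 1, c_3 = -2


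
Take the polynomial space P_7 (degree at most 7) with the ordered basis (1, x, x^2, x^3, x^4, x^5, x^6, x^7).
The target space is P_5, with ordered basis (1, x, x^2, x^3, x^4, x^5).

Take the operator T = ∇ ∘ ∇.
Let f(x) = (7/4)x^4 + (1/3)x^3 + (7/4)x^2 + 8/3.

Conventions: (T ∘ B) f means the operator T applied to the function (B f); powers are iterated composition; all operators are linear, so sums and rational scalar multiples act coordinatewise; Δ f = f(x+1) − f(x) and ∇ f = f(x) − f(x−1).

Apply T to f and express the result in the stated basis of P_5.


∇ f = 7x^3 - (19/2)x^2 + (19/2)x - 19/6
∇ ∇ f = 21x^2 - 40x + 26

the image equals g(x) = 21x^2 - 40x + 26


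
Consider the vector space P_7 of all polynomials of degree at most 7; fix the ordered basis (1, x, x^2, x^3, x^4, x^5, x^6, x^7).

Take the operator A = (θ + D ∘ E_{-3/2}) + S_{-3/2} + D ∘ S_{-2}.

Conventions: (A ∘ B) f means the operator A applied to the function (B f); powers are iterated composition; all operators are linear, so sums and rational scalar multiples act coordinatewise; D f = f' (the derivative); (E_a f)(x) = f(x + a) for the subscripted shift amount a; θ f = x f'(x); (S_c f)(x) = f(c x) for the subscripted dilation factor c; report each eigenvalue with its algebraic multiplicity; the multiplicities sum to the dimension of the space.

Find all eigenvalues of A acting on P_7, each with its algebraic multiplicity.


λ = -1291/128 (multiplicity 1), λ = -83/32 (multiplicity 1), λ = -1/2 (multiplicity 1), λ = -3/8 (multiplicity 1), λ = 1 (multiplicity 1), λ = 17/4 (multiplicity 1), λ = 145/16 (multiplicity 1), λ = 1113/64 (multiplicity 1)

image of 1: 1
image of x: -(1/2)x - 1
image of x^2: (17/4)x^2 + 10x - 3
image of x^3: -(3/8)x^3 - 21x^2 - 9x + 27/4
image of x^4: (145/16)x^4 + 68x^3 - 18x^2 + 27x - 27/2
image of x^5: -(83/32)x^5 - 155x^4 - 30x^3 + (135/2)x^2 - (135/2)x + 405/16
image of x^6: (1113/64)x^6 + 390x^5 - 45x^4 + 135x^3 - (405/2)x^2 + (1215/8)x - 729/16
image of x^7: -(1291/128)x^7 - 889x^6 - 63x^5 + (945/4)x^4 - (945/2)x^3 + (8505/16)x^2 - (5103/16)x + 5103/64
the matrix is upper triangular; its diagonal is (1, -1/2, 17/4, -3/8, 145/16, -83/32, 1113/64, -1291/128)
for a triangular matrix the eigenvalues are the diagonal entries, with algebraic multiplicity their repetition count


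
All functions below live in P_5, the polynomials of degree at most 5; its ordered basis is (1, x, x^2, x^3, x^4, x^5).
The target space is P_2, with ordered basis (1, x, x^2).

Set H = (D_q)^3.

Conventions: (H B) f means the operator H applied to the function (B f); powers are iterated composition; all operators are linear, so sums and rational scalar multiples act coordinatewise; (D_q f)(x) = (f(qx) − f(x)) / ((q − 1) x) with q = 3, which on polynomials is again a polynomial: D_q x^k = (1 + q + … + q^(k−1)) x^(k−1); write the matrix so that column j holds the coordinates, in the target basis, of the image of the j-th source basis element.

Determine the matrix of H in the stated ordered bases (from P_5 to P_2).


image of 1: 0
image of x: 0
image of x^2: 0
image of x^3: 52
image of x^4: 2080x
image of x^5: 62920x^2
each image's coordinates form column j of the matrix

the matrix is [[0, 0, 0, 52, 0, 0]; [0, 0, 0, 0, 2080, 0]; [0, 0, 0, 0, 0, 62920]] (rows listed top to bottom)


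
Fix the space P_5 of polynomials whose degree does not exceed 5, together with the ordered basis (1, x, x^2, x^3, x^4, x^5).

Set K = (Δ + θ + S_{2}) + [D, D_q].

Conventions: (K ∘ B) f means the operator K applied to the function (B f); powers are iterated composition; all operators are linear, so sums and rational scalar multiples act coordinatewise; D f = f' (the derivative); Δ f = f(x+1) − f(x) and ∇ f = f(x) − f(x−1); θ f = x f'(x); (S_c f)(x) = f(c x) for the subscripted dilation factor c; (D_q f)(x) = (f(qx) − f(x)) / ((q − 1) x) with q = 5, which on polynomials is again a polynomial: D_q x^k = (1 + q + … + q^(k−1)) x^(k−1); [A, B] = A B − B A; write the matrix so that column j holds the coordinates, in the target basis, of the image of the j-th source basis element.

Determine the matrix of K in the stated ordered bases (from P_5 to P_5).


image of 1: 1
image of x: 3x + 1
image of x^2: 6x^2 + 2x + 5
image of x^3: 11x^3 + 3x^2 + 47x + 1
image of x^4: 20x^4 + 4x^3 + 350x^2 + 4x + 1
image of x^5: 37x^5 + 5x^4 + 2354x^3 + 10x^2 + 5x + 1
each image's coordinates form column j of the matrix

the matrix is [[1, 1, 5, 1, 1, 1]; [0, 3, 2, 47, 4, 5]; [0, 0, 6, 3, 350, 10]; [0, 0, 0, 11, 4, 2354]; [0, 0, 0, 0, 20, 5]; [0, 0, 0, 0, 0, 37]] (rows listed top to bottom)


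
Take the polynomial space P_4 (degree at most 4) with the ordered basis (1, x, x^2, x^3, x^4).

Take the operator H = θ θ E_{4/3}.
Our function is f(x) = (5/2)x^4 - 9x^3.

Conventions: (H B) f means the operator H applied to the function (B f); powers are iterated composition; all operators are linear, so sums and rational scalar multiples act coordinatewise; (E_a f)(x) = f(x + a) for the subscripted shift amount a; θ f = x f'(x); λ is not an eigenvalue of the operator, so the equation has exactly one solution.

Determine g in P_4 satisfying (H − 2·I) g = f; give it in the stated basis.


the image equals g(x) = (5/28)x^4 - (123/49)x^3 + (2392/147)x^2 + (41936/1323)x

write g with unknown coordinates in the stated basis and equate coefficients in (H − 2·I) g = f
solving from the highest basis element down gives g = (5/28)x^4 - (123/49)x^3 + (2392/147)x^2 + (41936/1323)x
check: H g = (20/7)x^4 - (687/49)x^3 + (4784/147)x^2 + (83872/1323)x
so H g − 2·g = (5/2)x^4 - 9x^3 = f ✓


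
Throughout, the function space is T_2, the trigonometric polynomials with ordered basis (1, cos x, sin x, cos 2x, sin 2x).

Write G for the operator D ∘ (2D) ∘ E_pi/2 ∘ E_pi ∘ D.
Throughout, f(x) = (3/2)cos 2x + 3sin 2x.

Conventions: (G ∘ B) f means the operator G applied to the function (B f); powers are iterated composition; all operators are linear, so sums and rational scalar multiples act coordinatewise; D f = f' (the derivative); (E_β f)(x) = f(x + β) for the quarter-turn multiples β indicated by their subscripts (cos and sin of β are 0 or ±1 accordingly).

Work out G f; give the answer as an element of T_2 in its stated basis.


the image equals g(x) = 48cos 2x - 24sin 2x

D f = 6cos 2x - 3sin 2x
E_pi D f = 6cos 2x - 3sin 2x
E_pi/2 E_pi D f = -6cos 2x + 3sin 2x
D (E_pi/2 ∘ E_pi ∘ D) f = 6cos 2x + 12sin 2x
(2D) (E_pi/2 ∘ E_pi ∘ D) f = 12cos 2x + 24sin 2x
D ((2D) ∘ E_pi/2 ∘ E_pi ∘ D) f = 48cos 2x - 24sin 2x


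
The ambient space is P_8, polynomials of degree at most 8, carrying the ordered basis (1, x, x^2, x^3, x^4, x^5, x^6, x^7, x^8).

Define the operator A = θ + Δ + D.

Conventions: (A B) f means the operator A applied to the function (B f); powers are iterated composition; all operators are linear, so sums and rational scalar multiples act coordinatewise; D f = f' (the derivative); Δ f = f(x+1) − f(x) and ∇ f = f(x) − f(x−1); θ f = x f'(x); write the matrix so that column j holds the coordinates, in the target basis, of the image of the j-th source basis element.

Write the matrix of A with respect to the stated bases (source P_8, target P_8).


image of 1: 0
image of x: x + 2
image of x^2: 2x^2 + 4x + 1
image of x^3: 3x^3 + 6x^2 + 3x + 1
image of x^4: 4x^4 + 8x^3 + 6x^2 + 4x + 1
image of x^5: 5x^5 + 10x^4 + 10x^3 + 10x^2 + 5x + 1
image of x^6: 6x^6 + 12x^5 + 15x^4 + 20x^3 + 15x^2 + 6x + 1
image of x^7: 7x^7 + 14x^6 + 21x^5 + 35x^4 + 35x^3 + 21x^2 + 7x + 1
image of x^8: 8x^8 + 16x^7 + 28x^6 + 56x^5 + 70x^4 + 56x^3 + 28x^2 + 8x + 1
each image's coordinates form column j of the matrix

the matrix is [[0, 2, 1, 1, 1, 1, 1, 1, 1]; [0, 1, 4, 3, 4, 5, 6, 7, 8]; [0, 0, 2, 6, 6, 10, 15, 21, 28]; [0, 0, 0, 3, 8, 10, 20, 35, 56]; [0, 0, 0, 0, 4, 10, 15, 35, 70]; [0, 0, 0, 0, 0, 5, 12, 21, 56]; [0, 0, 0, 0, 0, 0, 6, 14, 28]; [0, 0, 0, 0, 0, 0, 0, 7, 16]; [0, 0, 0, 0, 0, 0, 0, 0, 8]] (rows listed top to bottom)


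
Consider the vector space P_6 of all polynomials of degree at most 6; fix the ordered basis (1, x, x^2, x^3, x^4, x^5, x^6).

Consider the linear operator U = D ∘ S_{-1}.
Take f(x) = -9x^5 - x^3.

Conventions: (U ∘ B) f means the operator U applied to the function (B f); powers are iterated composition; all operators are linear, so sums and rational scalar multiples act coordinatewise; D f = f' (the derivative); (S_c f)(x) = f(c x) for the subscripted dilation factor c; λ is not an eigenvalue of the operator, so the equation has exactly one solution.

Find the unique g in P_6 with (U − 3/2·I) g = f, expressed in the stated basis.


write g with unknown coordinates in the stated basis and equate coefficients in (U − 3/2·I) g = f
solving from the highest basis element down gives g = 6x^5 - 20x^4 - (158/3)x^3 + (316/3)x^2 + (1264/9)x - 2528/27
check: U g = -30x^4 - 80x^3 + 158x^2 + (632/3)x - 1264/9
so U g − 3/2·g = -9x^5 - x^3 = f ✓

the image equals g(x) = 6x^5 - 20x^4 - (158/3)x^3 + (316/3)x^2 + (1264/9)x - 2528/27


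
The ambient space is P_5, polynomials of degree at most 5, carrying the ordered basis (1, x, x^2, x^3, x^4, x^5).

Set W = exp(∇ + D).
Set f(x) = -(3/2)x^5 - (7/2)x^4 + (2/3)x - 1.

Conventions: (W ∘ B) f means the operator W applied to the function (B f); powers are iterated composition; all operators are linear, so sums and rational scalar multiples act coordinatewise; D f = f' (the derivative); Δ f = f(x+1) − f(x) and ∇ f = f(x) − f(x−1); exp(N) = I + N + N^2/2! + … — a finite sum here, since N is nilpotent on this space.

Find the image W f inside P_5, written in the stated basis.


order-1 term: -15x^4 - 13x^3 + 6x^2 - (13/2)x + 10/3
order-2 term: -60x^3 + 6x^2 + (3/2)x - 17/2
order-3 term: -120x^2 + 68x - 21
order-4 term: -120x + 64
order-5 term: -48
the series for exp(∇ + D) f terminates at order 5
exp(∇ + D) f = -(3/2)x^5 - (37/2)x^4 - 73x^3 - 108x^2 - (169/3)x - 67/6

g(x) = -(3/2)x^5 - (37/2)x^4 - 73x^3 - 108x^2 - (169/3)x - 67/6


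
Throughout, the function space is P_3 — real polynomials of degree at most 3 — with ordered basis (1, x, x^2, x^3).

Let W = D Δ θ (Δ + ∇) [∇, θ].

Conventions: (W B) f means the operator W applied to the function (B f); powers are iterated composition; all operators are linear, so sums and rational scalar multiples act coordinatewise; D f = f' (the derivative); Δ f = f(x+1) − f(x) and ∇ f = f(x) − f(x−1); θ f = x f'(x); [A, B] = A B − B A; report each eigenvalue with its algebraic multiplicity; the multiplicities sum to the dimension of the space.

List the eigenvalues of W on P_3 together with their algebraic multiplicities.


λ = 0 (multiplicity 4)

image of 1: 0
image of x: 0
image of x^2: 0
image of x^3: 0
the matrix is upper triangular; its diagonal is (0, 0, 0, 0)
for a triangular matrix the eigenvalues are the diagonal entries, with algebraic multiplicity their repetition count


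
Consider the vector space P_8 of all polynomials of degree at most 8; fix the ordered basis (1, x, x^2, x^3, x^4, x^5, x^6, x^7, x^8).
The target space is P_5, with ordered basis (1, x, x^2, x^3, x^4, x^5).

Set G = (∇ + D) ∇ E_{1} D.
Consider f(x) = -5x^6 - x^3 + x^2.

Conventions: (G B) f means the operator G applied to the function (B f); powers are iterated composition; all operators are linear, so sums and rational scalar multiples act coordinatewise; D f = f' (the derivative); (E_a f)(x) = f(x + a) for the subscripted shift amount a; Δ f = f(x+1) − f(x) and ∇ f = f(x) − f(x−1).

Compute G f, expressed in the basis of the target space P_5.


D f = -30x^5 - 3x^2 + 2x
E_{1} D f = -30x^5 - 150x^4 - 300x^3 - 303x^2 - 154x - 31
∇ E_{1} D f = -150x^4 - 300x^3 - 300x^2 - 156x - 31
∇ (∇ E_{1}) D f = -600x^3 - 300x - 6
D (∇ E_{1}) D f = -600x^3 - 900x^2 - 600x - 156
(∇ + D) (∇ E_{1}) D f = -1200x^3 - 900x^2 - 900x - 162

g(x) = -1200x^3 - 900x^2 - 900x - 162


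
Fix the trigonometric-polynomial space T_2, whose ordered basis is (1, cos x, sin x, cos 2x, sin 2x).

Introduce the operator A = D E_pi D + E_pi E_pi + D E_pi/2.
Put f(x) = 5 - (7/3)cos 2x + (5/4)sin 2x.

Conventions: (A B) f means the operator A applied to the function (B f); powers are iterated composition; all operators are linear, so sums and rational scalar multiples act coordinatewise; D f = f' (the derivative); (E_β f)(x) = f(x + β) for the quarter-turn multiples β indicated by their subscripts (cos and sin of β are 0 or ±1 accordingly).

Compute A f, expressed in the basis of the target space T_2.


the result is g(x) = 5 + (9/2)cos 2x - (101/12)sin 2x

D f = (5/2)cos 2x + (14/3)sin 2x
E_pi D f = (5/2)cos 2x + (14/3)sin 2x
D E_pi D f = (28/3)cos 2x - 5sin 2x
E_pi f = 5 - (7/3)cos 2x + (5/4)sin 2x
E_pi E_pi f = 5 - (7/3)cos 2x + (5/4)sin 2x
E_pi/2 f = 5 + (7/3)cos 2x - (5/4)sin 2x
D E_pi/2 f = -(5/2)cos 2x - (14/3)sin 2x
(D E_pi D + E_pi E_pi + D E_pi/2) f = 5 + (9/2)cos 2x - (101/12)sin 2x


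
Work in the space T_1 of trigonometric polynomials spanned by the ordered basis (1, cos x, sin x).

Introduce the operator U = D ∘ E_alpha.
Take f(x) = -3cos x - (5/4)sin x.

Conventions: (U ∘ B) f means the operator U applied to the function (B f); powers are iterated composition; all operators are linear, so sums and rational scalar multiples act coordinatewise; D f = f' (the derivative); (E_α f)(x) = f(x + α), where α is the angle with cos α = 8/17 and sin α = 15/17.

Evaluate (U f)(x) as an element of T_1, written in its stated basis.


the result is g(x) = (35/17)cos x + (171/68)sin x

E_alpha f = -(171/68)cos x + (35/17)sin x
D E_alpha f = (35/17)cos x + (171/68)sin x


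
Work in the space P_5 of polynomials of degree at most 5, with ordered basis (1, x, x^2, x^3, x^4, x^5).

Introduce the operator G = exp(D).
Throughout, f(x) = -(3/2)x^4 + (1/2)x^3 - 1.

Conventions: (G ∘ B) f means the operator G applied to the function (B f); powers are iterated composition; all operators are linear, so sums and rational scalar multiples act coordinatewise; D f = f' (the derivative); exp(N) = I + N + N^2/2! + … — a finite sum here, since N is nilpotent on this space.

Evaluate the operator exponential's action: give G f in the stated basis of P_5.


the image equals g(x) = -(3/2)x^4 - (11/2)x^3 - (15/2)x^2 - (9/2)x - 2

order-1 term: -6x^3 + (3/2)x^2
order-2 term: -9x^2 + (3/2)x
order-3 term: -6x + 1/2
order-4 term: -3/2
the series for exp(D) f terminates at order 4
exp(D) f = -(3/2)x^4 - (11/2)x^3 - (15/2)x^2 - (9/2)x - 2


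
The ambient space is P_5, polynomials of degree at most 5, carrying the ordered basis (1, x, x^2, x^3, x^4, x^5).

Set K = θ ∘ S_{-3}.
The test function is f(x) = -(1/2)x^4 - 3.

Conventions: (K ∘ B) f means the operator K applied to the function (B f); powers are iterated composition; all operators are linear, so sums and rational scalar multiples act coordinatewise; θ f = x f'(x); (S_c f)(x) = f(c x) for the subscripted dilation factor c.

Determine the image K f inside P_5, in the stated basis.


S_{-3} f = -(81/2)x^4 - 3
θ S_{-3} f = -162x^4

the image equals g(x) = -162x^4


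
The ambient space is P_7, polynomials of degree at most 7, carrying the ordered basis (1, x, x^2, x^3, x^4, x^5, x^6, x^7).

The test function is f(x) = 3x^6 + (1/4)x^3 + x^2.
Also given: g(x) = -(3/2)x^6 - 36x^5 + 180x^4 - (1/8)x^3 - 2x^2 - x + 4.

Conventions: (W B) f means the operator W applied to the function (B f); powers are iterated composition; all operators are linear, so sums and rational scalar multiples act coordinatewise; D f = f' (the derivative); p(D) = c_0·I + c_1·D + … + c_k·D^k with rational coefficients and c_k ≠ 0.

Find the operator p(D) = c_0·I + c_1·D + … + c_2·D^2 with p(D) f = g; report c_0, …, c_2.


D^0 f = 3x^6 + (1/4)x^3 + x^2
D^1 f = 18x^5 + (3/4)x^2 + 2x
D^2 f = 90x^4 + (3/2)x + 2
matching coefficients of g against c_0 f + c_1 Df + … from the top degree down determines the c_i
solution: c_0 = -1/2, c_1 = -2, c_2 = 2

p(D) = -(1/2)·I − 2·D + 2·D^2, i.e. c_0 = -1/2, c_1 = -2, c_2 = 2
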